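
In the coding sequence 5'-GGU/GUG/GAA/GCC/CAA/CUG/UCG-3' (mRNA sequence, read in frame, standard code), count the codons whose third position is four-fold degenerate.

5

Codon 1 GGU (Gly): third position 4-fold.
Codon 2 GUG (Val): third position 4-fold.
Codon 3 GAA (Glu): third position 2-fold.
Codon 4 GCC (Ala): third position 4-fold.
Codon 5 CAA (Gln): third position 2-fold.
Codon 6 CUG (Leu): third position 4-fold.
Codon 7 UCG (Ser): third position 4-fold.
Four-fold degenerate third positions: 5.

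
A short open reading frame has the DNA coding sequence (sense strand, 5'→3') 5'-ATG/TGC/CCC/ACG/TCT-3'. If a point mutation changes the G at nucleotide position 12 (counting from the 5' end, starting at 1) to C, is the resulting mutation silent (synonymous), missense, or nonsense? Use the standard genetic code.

silent

Position 12 falls in codon 4: ACG → Thr.
After the substitution the codon is ACC → Thr.
Both encode Thr, so the change is synonymous.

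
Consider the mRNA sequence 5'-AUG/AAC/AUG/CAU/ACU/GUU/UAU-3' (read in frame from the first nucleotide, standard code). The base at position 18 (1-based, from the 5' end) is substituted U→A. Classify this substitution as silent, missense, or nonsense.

silent

Position 18 falls in codon 6: GUU → Val.
After the substitution the codon is GUA → Val.
Both encode Val, so the change is synonymous.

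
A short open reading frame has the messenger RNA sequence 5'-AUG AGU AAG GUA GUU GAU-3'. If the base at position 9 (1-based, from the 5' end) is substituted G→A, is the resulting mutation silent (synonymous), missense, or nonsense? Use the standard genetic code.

Position 9 falls in codon 3: AAG → Lys.
After the substitution the codon is AAA → Lys.
Both encode Lys, so the change is synonymous.

silent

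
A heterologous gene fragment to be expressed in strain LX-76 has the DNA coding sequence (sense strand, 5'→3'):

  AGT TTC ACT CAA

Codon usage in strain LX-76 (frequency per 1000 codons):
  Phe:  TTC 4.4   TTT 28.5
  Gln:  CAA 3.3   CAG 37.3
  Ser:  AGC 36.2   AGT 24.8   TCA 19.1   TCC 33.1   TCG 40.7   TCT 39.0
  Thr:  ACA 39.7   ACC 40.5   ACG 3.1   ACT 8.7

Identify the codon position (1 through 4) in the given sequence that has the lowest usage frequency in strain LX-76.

Codon 1 AGT (Ser): 24.8 per 1000.
Codon 2 TTC (Phe): 4.4 per 1000.
Codon 3 ACT (Thr): 8.7 per 1000.
Codon 4 CAA (Gln): 3.3 per 1000.
Lowest frequency is 3.3 at codon 4.

4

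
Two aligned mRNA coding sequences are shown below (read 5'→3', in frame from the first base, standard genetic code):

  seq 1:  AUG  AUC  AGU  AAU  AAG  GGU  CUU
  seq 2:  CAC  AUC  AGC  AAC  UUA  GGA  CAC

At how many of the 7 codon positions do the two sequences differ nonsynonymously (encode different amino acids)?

3

Codon 1: AUG Met / CAC His — nonsynonymous.
Codon 2: AUC Ile / AUC Ile — identical.
Codon 3: AGU Ser / AGC Ser — synonymous.
Codon 4: AAU Asn / AAC Asn — synonymous.
Codon 5: AAG Lys / UUA Leu — nonsynonymous.
Codon 6: GGU Gly / GGA Gly — synonymous.
Codon 7: CUU Leu / CAC His — nonsynonymous.
Nonsynonymous differences: 3.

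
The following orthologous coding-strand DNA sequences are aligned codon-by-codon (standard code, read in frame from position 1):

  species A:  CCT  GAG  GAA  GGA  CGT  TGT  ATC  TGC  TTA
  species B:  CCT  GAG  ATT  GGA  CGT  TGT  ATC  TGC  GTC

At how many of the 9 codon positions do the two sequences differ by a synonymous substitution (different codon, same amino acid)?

0

Codon 1: CCT Pro / CCT Pro — identical.
Codon 2: GAG Glu / GAG Glu — identical.
Codon 3: GAA Glu / ATT Ile — nonsynonymous.
Codon 4: GGA Gly / GGA Gly — identical.
Codon 5: CGT Arg / CGT Arg — identical.
Codon 6: TGT Cys / TGT Cys — identical.
Codon 7: ATC Ile / ATC Ile — identical.
Codon 8: TGC Cys / TGC Cys — identical.
Codon 9: TTA Leu / GTC Val — nonsynonymous.
Synonymous differences: 0.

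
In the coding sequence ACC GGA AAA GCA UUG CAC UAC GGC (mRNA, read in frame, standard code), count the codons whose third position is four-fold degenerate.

Codon 1 ACC (Thr): third position 4-fold.
Codon 2 GGA (Gly): third position 4-fold.
Codon 3 AAA (Lys): third position 2-fold.
Codon 4 GCA (Ala): third position 4-fold.
Codon 5 UUG (Leu): third position 2-fold.
Codon 6 CAC (His): third position 2-fold.
Codon 7 UAC (Tyr): third position 2-fold.
Codon 8 GGC (Gly): third position 4-fold.
Four-fold degenerate third positions: 4.

4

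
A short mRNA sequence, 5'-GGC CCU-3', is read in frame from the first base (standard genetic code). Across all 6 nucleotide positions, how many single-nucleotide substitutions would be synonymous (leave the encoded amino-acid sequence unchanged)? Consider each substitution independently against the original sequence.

Codon 1 (GGC, Gly): 3 synonymous substitutions.
Codon 2 (CCU, Pro): 3 synonymous substitutions.
Total: 3 + 3 = 6.

6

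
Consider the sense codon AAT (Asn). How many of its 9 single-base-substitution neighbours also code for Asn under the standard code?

Position 1: none → 0 synonymous.
Position 2: none → 0 synonymous.
Position 3: AAC → 1 synonymous.
Total: 0 + 0 + 1 = 1.

1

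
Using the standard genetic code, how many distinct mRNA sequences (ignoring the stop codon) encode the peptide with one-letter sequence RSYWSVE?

3456

Arg: 6 codons.
Ser: 6 codons.
Tyr: 2 codons.
Trp: 1 codon.
Ser: 6 codons.
Val: 4 codons.
Glu: 2 codons.
6 × 6 × 2 × 1 × 6 × 4 × 2 = 3456.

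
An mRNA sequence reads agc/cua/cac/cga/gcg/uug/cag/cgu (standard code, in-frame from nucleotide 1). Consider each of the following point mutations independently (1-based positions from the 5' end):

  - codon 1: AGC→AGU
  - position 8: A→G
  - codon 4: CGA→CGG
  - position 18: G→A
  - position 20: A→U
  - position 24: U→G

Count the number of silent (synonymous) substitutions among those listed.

4

Codon 1: AGC (Ser) → AGU (Ser) — synonymous.
Codon 3: CAC (His) → CGC (Arg) — missense.
Codon 4: CGA (Arg) → CGG (Arg) — synonymous.
Codon 6: UUG (Leu) → UUA (Leu) — synonymous.
Codon 7: CAG (Gln) → CUG (Leu) — missense.
Codon 8: CGU (Arg) → CGG (Arg) — synonymous.
Synonymous: 4 of 6.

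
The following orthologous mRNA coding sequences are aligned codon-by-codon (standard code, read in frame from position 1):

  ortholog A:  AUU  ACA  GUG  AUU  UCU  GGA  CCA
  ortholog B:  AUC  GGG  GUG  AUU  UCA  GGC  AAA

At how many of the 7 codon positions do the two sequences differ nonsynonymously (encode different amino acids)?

Codon 1: AUU Ile / AUC Ile — synonymous.
Codon 2: ACA Thr / GGG Gly — nonsynonymous.
Codon 3: GUG Val / GUG Val — identical.
Codon 4: AUU Ile / AUU Ile — identical.
Codon 5: UCU Ser / UCA Ser — synonymous.
Codon 6: GGA Gly / GGC Gly — synonymous.
Codon 7: CCA Pro / AAA Lys — nonsynonymous.
Nonsynonymous differences: 2.

2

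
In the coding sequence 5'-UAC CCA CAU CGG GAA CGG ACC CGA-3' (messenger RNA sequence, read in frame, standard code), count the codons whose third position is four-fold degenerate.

Codon 1 UAC (Tyr): third position 2-fold.
Codon 2 CCA (Pro): third position 4-fold.
Codon 3 CAU (His): third position 2-fold.
Codon 4 CGG (Arg): third position 4-fold.
Codon 5 GAA (Glu): third position 2-fold.
Codon 6 CGG (Arg): third position 4-fold.
Codon 7 ACC (Thr): third position 4-fold.
Codon 8 CGA (Arg): third position 4-fold.
Four-fold degenerate third positions: 5.

5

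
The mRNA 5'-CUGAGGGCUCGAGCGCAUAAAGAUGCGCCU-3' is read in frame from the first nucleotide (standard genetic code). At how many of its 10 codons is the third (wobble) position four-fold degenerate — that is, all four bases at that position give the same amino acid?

6

Codon 1 CUG (Leu): third position 4-fold.
Codon 2 AGG (Arg): third position 2-fold.
Codon 3 GCU (Ala): third position 4-fold.
Codon 4 CGA (Arg): third position 4-fold.
Codon 5 GCG (Ala): third position 4-fold.
Codon 6 CAU (His): third position 2-fold.
Codon 7 AAA (Lys): third position 2-fold.
Codon 8 GAU (Asp): third position 2-fold.
Codon 9 GCG (Ala): third position 4-fold.
Codon 10 CCU (Pro): third position 4-fold.
Four-fold degenerate third positions: 6.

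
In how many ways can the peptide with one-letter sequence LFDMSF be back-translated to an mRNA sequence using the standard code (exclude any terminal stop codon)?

Leu: 6 codons.
Phe: 2 codons.
Asp: 2 codons.
Met: 1 codon.
Ser: 6 codons.
Phe: 2 codons.
6 × 2 × 2 × 1 × 6 × 2 = 288.

288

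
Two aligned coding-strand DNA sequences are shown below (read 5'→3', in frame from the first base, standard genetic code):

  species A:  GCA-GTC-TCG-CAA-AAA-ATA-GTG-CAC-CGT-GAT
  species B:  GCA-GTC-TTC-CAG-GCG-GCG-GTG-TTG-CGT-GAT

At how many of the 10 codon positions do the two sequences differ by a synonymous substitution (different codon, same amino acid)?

Codon 1: GCA Ala / GCA Ala — identical.
Codon 2: GTC Val / GTC Val — identical.
Codon 3: TCG Ser / TTC Phe — nonsynonymous.
Codon 4: CAA Gln / CAG Gln — synonymous.
Codon 5: AAA Lys / GCG Ala — nonsynonymous.
Codon 6: ATA Ile / GCG Ala — nonsynonymous.
Codon 7: GTG Val / GTG Val — identical.
Codon 8: CAC His / TTG Leu — nonsynonymous.
Codon 9: CGT Arg / CGT Arg — identical.
Codon 10: GAT Asp / GAT Asp — identical.
Synonymous differences: 1.

1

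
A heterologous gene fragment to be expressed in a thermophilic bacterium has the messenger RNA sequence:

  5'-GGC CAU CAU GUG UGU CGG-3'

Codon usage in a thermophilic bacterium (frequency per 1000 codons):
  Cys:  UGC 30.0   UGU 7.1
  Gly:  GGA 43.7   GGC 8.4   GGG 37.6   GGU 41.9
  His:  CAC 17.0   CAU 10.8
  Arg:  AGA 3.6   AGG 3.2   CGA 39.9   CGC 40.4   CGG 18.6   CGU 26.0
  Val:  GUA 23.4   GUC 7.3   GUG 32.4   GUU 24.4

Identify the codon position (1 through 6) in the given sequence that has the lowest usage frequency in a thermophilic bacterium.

Codon 1 GGC (Gly): 8.4 per 1000.
Codon 2 CAU (His): 10.8 per 1000.
Codon 3 CAU (His): 10.8 per 1000.
Codon 4 GUG (Val): 32.4 per 1000.
Codon 5 UGU (Cys): 7.1 per 1000.
Codon 6 CGG (Arg): 18.6 per 1000.
Lowest frequency is 7.1 at codon 5.

5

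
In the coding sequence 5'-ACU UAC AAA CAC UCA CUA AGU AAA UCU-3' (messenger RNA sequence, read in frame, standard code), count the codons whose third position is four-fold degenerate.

Codon 1 ACU (Thr): third position 4-fold.
Codon 2 UAC (Tyr): third position 2-fold.
Codon 3 AAA (Lys): third position 2-fold.
Codon 4 CAC (His): third position 2-fold.
Codon 5 UCA (Ser): third position 4-fold.
Codon 6 CUA (Leu): third position 4-fold.
Codon 7 AGU (Ser): third position 2-fold.
Codon 8 AAA (Lys): third position 2-fold.
Codon 9 UCU (Ser): third position 4-fold.
Four-fold degenerate third positions: 4.

4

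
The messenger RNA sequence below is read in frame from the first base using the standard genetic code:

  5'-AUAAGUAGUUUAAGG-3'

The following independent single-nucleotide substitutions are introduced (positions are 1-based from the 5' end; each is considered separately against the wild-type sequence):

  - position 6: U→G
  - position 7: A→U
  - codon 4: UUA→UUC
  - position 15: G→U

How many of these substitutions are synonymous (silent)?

Codon 2: AGU (Ser) → AGG (Arg) — missense.
Codon 3: AGU (Ser) → UGU (Cys) — missense.
Codon 4: UUA (Leu) → UUC (Phe) — missense.
Codon 5: AGG (Arg) → AGU (Ser) — missense.
Synonymous: 0 of 4.

0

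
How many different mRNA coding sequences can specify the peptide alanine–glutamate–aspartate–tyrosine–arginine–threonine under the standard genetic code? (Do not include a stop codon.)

Ala: 4 codons.
Glu: 2 codons.
Asp: 2 codons.
Tyr: 2 codons.
Arg: 6 codons.
Thr: 4 codons.
4 × 2 × 2 × 2 × 6 × 4 = 768.

768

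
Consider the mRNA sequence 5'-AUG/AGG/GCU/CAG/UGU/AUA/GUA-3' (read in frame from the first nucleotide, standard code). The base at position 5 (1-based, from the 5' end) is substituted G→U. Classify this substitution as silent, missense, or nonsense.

missense

Position 5 falls in codon 2: AGG → Arg.
After the substitution the codon is AUG → Met.
Arg ≠ Met, so this is a missense mutation.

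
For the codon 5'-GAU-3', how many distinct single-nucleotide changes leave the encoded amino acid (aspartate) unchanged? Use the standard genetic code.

1

Position 1: none → 0 synonymous.
Position 2: none → 0 synonymous.
Position 3: GAC → 1 synonymous.
Total: 0 + 0 + 1 = 1.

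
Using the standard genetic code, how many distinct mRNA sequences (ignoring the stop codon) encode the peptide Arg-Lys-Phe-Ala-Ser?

Arg: 6 codons.
Lys: 2 codons.
Phe: 2 codons.
Ala: 4 codons.
Ser: 6 codons.
6 × 2 × 2 × 4 × 6 = 576.

576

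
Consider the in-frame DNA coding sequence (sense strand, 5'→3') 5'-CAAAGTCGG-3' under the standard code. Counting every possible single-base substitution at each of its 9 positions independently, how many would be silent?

Codon 1 (CAA, Gln): 1 synonymous substitution.
Codon 2 (AGT, Ser): 1 synonymous substitution.
Codon 3 (CGG, Arg): 4 synonymous substitutions.
Total: 1 + 1 + 4 = 6.

6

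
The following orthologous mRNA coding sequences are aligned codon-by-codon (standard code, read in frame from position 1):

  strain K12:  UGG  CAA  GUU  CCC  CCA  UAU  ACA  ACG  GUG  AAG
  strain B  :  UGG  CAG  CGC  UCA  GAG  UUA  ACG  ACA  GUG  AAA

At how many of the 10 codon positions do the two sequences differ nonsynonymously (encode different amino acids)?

Codon 1: UGG Trp / UGG Trp — identical.
Codon 2: CAA Gln / CAG Gln — synonymous.
Codon 3: GUU Val / CGC Arg — nonsynonymous.
Codon 4: CCC Pro / UCA Ser — nonsynonymous.
Codon 5: CCA Pro / GAG Glu — nonsynonymous.
Codon 6: UAU Tyr / UUA Leu — nonsynonymous.
Codon 7: ACA Thr / ACG Thr — synonymous.
Codon 8: ACG Thr / ACA Thr — synonymous.
Codon 9: GUG Val / GUG Val — identical.
Codon 10: AAG Lys / AAA Lys — synonymous.
Nonsynonymous differences: 4.

4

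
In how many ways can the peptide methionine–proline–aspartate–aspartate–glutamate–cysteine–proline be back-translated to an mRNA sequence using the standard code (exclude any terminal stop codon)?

Met: 1 codon.
Pro: 4 codons.
Asp: 2 codons.
Asp: 2 codons.
Glu: 2 codons.
Cys: 2 codons.
Pro: 4 codons.
1 × 4 × 2 × 2 × 2 × 2 × 4 = 256.

256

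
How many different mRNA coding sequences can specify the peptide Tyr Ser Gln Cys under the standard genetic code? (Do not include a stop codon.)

48

Tyr: 2 codons.
Ser: 6 codons.
Gln: 2 codons.
Cys: 2 codons.
2 × 6 × 2 × 2 = 48.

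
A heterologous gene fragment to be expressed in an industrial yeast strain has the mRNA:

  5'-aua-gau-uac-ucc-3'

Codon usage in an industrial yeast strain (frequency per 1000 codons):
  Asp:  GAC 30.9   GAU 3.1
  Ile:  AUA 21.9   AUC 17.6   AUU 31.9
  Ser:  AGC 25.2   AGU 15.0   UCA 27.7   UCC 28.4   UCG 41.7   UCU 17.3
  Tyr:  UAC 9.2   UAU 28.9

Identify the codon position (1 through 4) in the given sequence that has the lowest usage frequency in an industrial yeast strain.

Codon 1 AUA (Ile): 21.9 per 1000.
Codon 2 GAU (Asp): 3.1 per 1000.
Codon 3 UAC (Tyr): 9.2 per 1000.
Codon 4 UCC (Ser): 28.4 per 1000.
Lowest frequency is 3.1 at codon 2.

2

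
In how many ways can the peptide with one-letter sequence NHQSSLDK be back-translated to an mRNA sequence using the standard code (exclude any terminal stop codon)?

Asn: 2 codons.
His: 2 codons.
Gln: 2 codons.
Ser: 6 codons.
Ser: 6 codons.
Leu: 6 codons.
Asp: 2 codons.
Lys: 2 codons.
2 × 2 × 2 × 6 × 6 × 6 × 2 × 2 = 6912.

6912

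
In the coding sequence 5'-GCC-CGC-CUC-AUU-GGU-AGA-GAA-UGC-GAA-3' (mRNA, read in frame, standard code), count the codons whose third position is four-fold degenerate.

Codon 1 GCC (Ala): third position 4-fold.
Codon 2 CGC (Arg): third position 4-fold.
Codon 3 CUC (Leu): third position 4-fold.
Codon 4 AUU (Ile): third position 3-fold.
Codon 5 GGU (Gly): third position 4-fold.
Codon 6 AGA (Arg): third position 2-fold.
Codon 7 GAA (Glu): third position 2-fold.
Codon 8 UGC (Cys): third position 2-fold.
Codon 9 GAA (Glu): third position 2-fold.
Four-fold degenerate third positions: 4.

4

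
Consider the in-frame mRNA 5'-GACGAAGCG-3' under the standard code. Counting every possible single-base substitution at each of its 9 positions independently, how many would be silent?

5

Codon 1 (GAC, Asp): 1 synonymous substitution.
Codon 2 (GAA, Glu): 1 synonymous substitution.
Codon 3 (GCG, Ala): 3 synonymous substitutions.
Total: 1 + 1 + 3 = 5.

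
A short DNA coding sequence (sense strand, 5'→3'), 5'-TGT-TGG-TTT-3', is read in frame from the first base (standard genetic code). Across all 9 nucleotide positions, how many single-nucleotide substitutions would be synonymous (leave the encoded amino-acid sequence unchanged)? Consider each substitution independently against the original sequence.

Codon 1 (TGT, Cys): 1 synonymous substitution.
Codon 2 (TGG, Trp): 0 synonymous substitutions.
Codon 3 (TTT, Phe): 1 synonymous substitution.
Total: 1 + 0 + 1 = 2.

2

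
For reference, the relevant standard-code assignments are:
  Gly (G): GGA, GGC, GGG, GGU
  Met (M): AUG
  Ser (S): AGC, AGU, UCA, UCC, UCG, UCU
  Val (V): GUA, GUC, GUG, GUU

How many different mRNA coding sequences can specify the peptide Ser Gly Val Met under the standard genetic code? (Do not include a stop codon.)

96

Ser: 6 codons.
Gly: 4 codons.
Val: 4 codons.
Met: 1 codon.
6 × 4 × 4 × 1 = 96.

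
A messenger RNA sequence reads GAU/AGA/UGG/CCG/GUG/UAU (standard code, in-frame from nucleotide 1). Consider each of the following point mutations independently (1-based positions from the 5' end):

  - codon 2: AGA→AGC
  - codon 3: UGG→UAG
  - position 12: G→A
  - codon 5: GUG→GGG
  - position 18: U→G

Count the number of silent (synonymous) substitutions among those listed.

1

Codon 2: AGA (Arg) → AGC (Ser) — missense.
Codon 3: UGG (Trp) → UAG (Stop) — nonsense.
Codon 4: CCG (Pro) → CCA (Pro) — synonymous.
Codon 5: GUG (Val) → GGG (Gly) — missense.
Codon 6: UAU (Tyr) → UAG (Stop) — nonsense.
Synonymous: 1 of 5.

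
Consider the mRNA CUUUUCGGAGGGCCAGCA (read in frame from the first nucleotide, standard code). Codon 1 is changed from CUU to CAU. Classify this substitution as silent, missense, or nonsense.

Position 2 falls in codon 1: CUU → Leu.
After the substitution the codon is CAU → His.
Leu ≠ His, so this is a missense mutation.

missense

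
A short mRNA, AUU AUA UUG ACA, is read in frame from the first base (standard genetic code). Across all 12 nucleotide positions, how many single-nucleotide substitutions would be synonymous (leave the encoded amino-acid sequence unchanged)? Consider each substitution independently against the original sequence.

Codon 1 (AUU, Ile): 2 synonymous substitutions.
Codon 2 (AUA, Ile): 2 synonymous substitutions.
Codon 3 (UUG, Leu): 2 synonymous substitutions.
Codon 4 (ACA, Thr): 3 synonymous substitutions.
Total: 2 + 2 + 2 + 3 = 9.

9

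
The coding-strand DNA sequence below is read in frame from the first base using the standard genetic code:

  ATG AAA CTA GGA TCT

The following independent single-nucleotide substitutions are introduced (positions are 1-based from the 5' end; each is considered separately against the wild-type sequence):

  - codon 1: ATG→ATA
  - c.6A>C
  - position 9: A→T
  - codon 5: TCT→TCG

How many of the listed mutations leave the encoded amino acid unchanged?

Codon 1: ATG (Met) → ATA (Ile) — missense.
Codon 2: AAA (Lys) → AAC (Asn) — missense.
Codon 3: CTA (Leu) → CTT (Leu) — synonymous.
Codon 5: TCT (Ser) → TCG (Ser) — synonymous.
Synonymous: 2 of 4.

2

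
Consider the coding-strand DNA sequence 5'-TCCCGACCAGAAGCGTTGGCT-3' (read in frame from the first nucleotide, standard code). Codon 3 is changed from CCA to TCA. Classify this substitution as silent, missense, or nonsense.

Position 7 falls in codon 3: CCA → Pro.
After the substitution the codon is TCA → Ser.
Pro ≠ Ser, so this is a missense mutation.

missense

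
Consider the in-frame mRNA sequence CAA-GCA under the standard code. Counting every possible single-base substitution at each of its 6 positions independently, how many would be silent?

4

Codon 1 (CAA, Gln): 1 synonymous substitution.
Codon 2 (GCA, Ala): 3 synonymous substitutions.
Total: 1 + 3 = 4.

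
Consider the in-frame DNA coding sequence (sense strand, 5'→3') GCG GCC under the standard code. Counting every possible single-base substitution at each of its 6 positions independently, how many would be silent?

6

Codon 1 (GCG, Ala): 3 synonymous substitutions.
Codon 2 (GCC, Ala): 3 synonymous substitutions.
Total: 3 + 3 = 6.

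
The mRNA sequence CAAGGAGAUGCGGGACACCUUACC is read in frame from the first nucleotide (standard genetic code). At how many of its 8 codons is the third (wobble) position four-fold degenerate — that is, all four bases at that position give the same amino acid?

5

Codon 1 CAA (Gln): third position 2-fold.
Codon 2 GGA (Gly): third position 4-fold.
Codon 3 GAU (Asp): third position 2-fold.
Codon 4 GCG (Ala): third position 4-fold.
Codon 5 GGA (Gly): third position 4-fold.
Codon 6 CAC (His): third position 2-fold.
Codon 7 CUU (Leu): third position 4-fold.
Codon 8 ACC (Thr): third position 4-fold.
Four-fold degenerate third positions: 5.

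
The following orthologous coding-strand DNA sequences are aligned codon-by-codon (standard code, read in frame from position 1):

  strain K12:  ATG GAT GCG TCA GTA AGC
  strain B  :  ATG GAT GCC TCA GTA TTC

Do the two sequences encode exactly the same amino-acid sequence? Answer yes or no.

no

Codon 1: ATG Met / ATG Met — identical.
Codon 2: GAT Asp / GAT Asp — identical.
Codon 3: GCG Ala / GCC Ala — synonymous.
Codon 4: TCA Ser / TCA Ser — identical.
Codon 5: GTA Val / GTA Val — identical.
Codon 6: AGC Ser / TTC Phe — nonsynonymous.
Nonsynonymous differences: 1 → different protein.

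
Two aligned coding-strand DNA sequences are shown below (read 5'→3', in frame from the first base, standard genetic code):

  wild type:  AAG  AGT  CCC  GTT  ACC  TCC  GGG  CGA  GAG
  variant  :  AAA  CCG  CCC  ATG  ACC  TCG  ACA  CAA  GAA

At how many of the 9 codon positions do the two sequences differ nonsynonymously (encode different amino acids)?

Codon 1: AAG Lys / AAA Lys — synonymous.
Codon 2: AGT Ser / CCG Pro — nonsynonymous.
Codon 3: CCC Pro / CCC Pro — identical.
Codon 4: GTT Val / ATG Met — nonsynonymous.
Codon 5: ACC Thr / ACC Thr — identical.
Codon 6: TCC Ser / TCG Ser — synonymous.
Codon 7: GGG Gly / ACA Thr — nonsynonymous.
Codon 8: CGA Arg / CAA Gln — nonsynonymous.
Codon 9: GAG Glu / GAA Glu — synonymous.
Nonsynonymous differences: 4.

4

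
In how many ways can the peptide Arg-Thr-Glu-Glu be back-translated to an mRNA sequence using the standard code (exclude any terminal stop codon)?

96

Arg: 6 codons.
Thr: 4 codons.
Glu: 2 codons.
Glu: 2 codons.
6 × 4 × 2 × 2 = 96.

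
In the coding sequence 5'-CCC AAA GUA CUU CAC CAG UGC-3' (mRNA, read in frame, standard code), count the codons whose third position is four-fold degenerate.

Codon 1 CCC (Pro): third position 4-fold.
Codon 2 AAA (Lys): third position 2-fold.
Codon 3 GUA (Val): third position 4-fold.
Codon 4 CUU (Leu): third position 4-fold.
Codon 5 CAC (His): third position 2-fold.
Codon 6 CAG (Gln): third position 2-fold.
Codon 7 UGC (Cys): third position 2-fold.
Four-fold degenerate third positions: 3.

3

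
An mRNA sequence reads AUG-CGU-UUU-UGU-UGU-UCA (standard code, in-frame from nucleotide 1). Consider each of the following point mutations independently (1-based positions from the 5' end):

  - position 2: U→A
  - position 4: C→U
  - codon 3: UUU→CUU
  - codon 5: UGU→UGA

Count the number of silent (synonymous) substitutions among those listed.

0

Codon 1: AUG (Met) → AAG (Lys) — missense.
Codon 2: CGU (Arg) → UGU (Cys) — missense.
Codon 3: UUU (Phe) → CUU (Leu) — missense.
Codon 5: UGU (Cys) → UGA (Stop) — nonsense.
Synonymous: 0 of 4.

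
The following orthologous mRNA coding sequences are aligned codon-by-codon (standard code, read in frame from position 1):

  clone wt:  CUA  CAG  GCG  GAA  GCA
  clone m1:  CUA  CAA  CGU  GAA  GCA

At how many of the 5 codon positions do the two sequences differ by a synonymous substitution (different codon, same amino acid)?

1

Codon 1: CUA Leu / CUA Leu — identical.
Codon 2: CAG Gln / CAA Gln — synonymous.
Codon 3: GCG Ala / CGU Arg — nonsynonymous.
Codon 4: GAA Glu / GAA Glu — identical.
Codon 5: GCA Ala / GCA Ala — identical.
Synonymous differences: 1.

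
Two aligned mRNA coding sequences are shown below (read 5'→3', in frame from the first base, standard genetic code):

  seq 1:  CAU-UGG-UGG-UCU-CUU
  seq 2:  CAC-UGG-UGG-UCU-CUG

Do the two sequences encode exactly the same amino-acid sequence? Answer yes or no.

Codon 1: CAU His / CAC His — synonymous.
Codon 2: UGG Trp / UGG Trp — identical.
Codon 3: UGG Trp / UGG Trp — identical.
Codon 4: UCU Ser / UCU Ser — identical.
Codon 5: CUU Leu / CUG Leu — synonymous.
Nonsynonymous differences: 0 → same protein.

yes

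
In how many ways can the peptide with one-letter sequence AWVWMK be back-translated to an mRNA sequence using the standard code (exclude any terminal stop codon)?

Ala: 4 codons.
Trp: 1 codon.
Val: 4 codons.
Trp: 1 codon.
Met: 1 codon.
Lys: 2 codons.
4 × 1 × 4 × 1 × 1 × 2 = 32.

32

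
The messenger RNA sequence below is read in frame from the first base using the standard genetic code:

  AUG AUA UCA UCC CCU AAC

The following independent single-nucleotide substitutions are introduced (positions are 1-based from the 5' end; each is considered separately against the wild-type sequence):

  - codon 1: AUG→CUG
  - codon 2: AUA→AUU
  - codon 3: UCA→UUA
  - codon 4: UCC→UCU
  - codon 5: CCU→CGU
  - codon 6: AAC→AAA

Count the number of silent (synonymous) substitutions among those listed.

2

Codon 1: AUG (Met) → CUG (Leu) — missense.
Codon 2: AUA (Ile) → AUU (Ile) — synonymous.
Codon 3: UCA (Ser) → UUA (Leu) — missense.
Codon 4: UCC (Ser) → UCU (Ser) — synonymous.
Codon 5: CCU (Pro) → CGU (Arg) — missense.
Codon 6: AAC (Asn) → AAA (Lys) — missense.
Synonymous: 2 of 6.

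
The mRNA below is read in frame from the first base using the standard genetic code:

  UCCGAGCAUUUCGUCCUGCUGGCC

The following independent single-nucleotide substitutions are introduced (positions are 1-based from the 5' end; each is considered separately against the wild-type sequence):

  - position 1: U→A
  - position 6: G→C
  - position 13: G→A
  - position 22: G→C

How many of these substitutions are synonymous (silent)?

0

Codon 1: UCC (Ser) → ACC (Thr) — missense.
Codon 2: GAG (Glu) → GAC (Asp) — missense.
Codon 5: GUC (Val) → AUC (Ile) — missense.
Codon 8: GCC (Ala) → CCC (Pro) — missense.
Synonymous: 0 of 4.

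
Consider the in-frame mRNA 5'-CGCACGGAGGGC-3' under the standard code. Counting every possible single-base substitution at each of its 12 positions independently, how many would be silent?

10

Codon 1 (CGC, Arg): 3 synonymous substitutions.
Codon 2 (ACG, Thr): 3 synonymous substitutions.
Codon 3 (GAG, Glu): 1 synonymous substitution.
Codon 4 (GGC, Gly): 3 synonymous substitutions.
Total: 3 + 3 + 1 + 3 = 10.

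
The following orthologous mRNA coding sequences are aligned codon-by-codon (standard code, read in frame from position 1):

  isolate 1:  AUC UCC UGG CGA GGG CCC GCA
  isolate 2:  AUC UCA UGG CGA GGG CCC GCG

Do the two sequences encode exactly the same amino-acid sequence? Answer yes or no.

Codon 1: AUC Ile / AUC Ile — identical.
Codon 2: UCC Ser / UCA Ser — synonymous.
Codon 3: UGG Trp / UGG Trp — identical.
Codon 4: CGA Arg / CGA Arg — identical.
Codon 5: GGG Gly / GGG Gly — identical.
Codon 6: CCC Pro / CCC Pro — identical.
Codon 7: GCA Ala / GCG Ala — synonymous.
Nonsynonymous differences: 0 → same protein.

yes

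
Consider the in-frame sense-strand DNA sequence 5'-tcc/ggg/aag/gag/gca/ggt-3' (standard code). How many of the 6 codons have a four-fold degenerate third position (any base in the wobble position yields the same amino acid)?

4

Codon 1 TCC (Ser): third position 4-fold.
Codon 2 GGG (Gly): third position 4-fold.
Codon 3 AAG (Lys): third position 2-fold.
Codon 4 GAG (Glu): third position 2-fold.
Codon 5 GCA (Ala): third position 4-fold.
Codon 6 GGT (Gly): third position 4-fold.
Four-fold degenerate third positions: 4.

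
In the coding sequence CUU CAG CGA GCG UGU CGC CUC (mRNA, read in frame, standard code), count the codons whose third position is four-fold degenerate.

5

Codon 1 CUU (Leu): third position 4-fold.
Codon 2 CAG (Gln): third position 2-fold.
Codon 3 CGA (Arg): third position 4-fold.
Codon 4 GCG (Ala): third position 4-fold.
Codon 5 UGU (Cys): third position 2-fold.
Codon 6 CGC (Arg): third position 4-fold.
Codon 7 CUC (Leu): third position 4-fold.
Four-fold degenerate third positions: 5.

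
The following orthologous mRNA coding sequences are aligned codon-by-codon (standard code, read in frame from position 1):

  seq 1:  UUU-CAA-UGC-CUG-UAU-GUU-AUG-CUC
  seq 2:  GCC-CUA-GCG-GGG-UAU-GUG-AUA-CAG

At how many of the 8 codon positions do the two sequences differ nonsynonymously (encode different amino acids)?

Codon 1: UUU Phe / GCC Ala — nonsynonymous.
Codon 2: CAA Gln / CUA Leu — nonsynonymous.
Codon 3: UGC Cys / GCG Ala — nonsynonymous.
Codon 4: CUG Leu / GGG Gly — nonsynonymous.
Codon 5: UAU Tyr / UAU Tyr — identical.
Codon 6: GUU Val / GUG Val — synonymous.
Codon 7: AUG Met / AUA Ile — nonsynonymous.
Codon 8: CUC Leu / CAG Gln — nonsynonymous.
Nonsynonymous differences: 6.

6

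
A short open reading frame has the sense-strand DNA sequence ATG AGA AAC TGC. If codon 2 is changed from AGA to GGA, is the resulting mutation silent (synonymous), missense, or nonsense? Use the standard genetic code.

missense

Position 4 falls in codon 2: AGA → Arg.
After the substitution the codon is GGA → Gly.
Arg ≠ Gly, so this is a missense mutation.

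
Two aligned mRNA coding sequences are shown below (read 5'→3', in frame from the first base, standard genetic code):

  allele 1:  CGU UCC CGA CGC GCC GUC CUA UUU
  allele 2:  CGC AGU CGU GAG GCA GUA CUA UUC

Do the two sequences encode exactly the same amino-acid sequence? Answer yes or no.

no

Codon 1: CGU Arg / CGC Arg — synonymous.
Codon 2: UCC Ser / AGU Ser — synonymous.
Codon 3: CGA Arg / CGU Arg — synonymous.
Codon 4: CGC Arg / GAG Glu — nonsynonymous.
Codon 5: GCC Ala / GCA Ala — synonymous.
Codon 6: GUC Val / GUA Val — synonymous.
Codon 7: CUA Leu / CUA Leu — identical.
Codon 8: UUU Phe / UUC Phe — synonymous.
Nonsynonymous differences: 1 → different protein.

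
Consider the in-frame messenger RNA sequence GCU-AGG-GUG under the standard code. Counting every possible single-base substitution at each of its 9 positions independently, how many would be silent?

8

Codon 1 (GCU, Ala): 3 synonymous substitutions.
Codon 2 (AGG, Arg): 2 synonymous substitutions.
Codon 3 (GUG, Val): 3 synonymous substitutions.
Total: 3 + 2 + 3 = 8.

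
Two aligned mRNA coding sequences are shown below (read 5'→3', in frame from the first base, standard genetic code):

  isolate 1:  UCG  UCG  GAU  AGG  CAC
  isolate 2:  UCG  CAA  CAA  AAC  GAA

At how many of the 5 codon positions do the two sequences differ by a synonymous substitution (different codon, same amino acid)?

0

Codon 1: UCG Ser / UCG Ser — identical.
Codon 2: UCG Ser / CAA Gln — nonsynonymous.
Codon 3: GAU Asp / CAA Gln — nonsynonymous.
Codon 4: AGG Arg / AAC Asn — nonsynonymous.
Codon 5: CAC His / GAA Glu — nonsynonymous.
Synonymous differences: 0.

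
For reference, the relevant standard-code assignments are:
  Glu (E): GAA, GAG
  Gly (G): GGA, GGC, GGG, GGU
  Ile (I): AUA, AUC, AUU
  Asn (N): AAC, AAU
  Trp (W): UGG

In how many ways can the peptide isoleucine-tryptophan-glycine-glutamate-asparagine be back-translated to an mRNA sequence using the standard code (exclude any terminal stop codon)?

Ile: 3 codons.
Trp: 1 codon.
Gly: 4 codons.
Glu: 2 codons.
Asn: 2 codons.
3 × 1 × 4 × 2 × 2 = 48.

48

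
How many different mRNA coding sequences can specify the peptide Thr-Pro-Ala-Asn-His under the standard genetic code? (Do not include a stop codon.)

256

Thr: 4 codons.
Pro: 4 codons.
Ala: 4 codons.
Asn: 2 codons.
His: 2 codons.
4 × 4 × 4 × 2 × 2 = 256.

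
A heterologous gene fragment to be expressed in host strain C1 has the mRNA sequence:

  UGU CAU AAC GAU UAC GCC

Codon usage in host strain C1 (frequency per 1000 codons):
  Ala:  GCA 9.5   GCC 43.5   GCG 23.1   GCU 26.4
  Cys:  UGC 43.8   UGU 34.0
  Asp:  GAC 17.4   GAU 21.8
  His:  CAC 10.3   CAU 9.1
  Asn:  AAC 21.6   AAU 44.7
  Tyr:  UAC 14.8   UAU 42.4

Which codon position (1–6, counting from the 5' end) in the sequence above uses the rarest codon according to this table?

2

Codon 1 UGU (Cys): 34.0 per 1000.
Codon 2 CAU (His): 9.1 per 1000.
Codon 3 AAC (Asn): 21.6 per 1000.
Codon 4 GAU (Asp): 21.8 per 1000.
Codon 5 UAC (Tyr): 14.8 per 1000.
Codon 6 GCC (Ala): 43.5 per 1000.
Lowest frequency is 9.1 at codon 2.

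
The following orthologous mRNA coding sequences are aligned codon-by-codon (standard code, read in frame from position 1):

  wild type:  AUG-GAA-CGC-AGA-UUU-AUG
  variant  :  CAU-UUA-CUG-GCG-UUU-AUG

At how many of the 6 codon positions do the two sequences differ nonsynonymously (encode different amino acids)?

4

Codon 1: AUG Met / CAU His — nonsynonymous.
Codon 2: GAA Glu / UUA Leu — nonsynonymous.
Codon 3: CGC Arg / CUG Leu — nonsynonymous.
Codon 4: AGA Arg / GCG Ala — nonsynonymous.
Codon 5: UUU Phe / UUU Phe — identical.
Codon 6: AUG Met / AUG Met — identical.
Nonsynonymous differences: 4.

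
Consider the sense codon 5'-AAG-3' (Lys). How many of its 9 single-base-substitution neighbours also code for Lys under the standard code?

Position 1: none → 0 synonymous.
Position 2: none → 0 synonymous.
Position 3: AAA → 1 synonymous.
Total: 0 + 0 + 1 = 1.

1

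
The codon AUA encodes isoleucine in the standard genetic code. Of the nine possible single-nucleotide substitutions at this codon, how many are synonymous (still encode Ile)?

Position 1: none → 0 synonymous.
Position 2: none → 0 synonymous.
Position 3: AUU, AUC → 2 synonymous.
Total: 0 + 0 + 2 = 2.

2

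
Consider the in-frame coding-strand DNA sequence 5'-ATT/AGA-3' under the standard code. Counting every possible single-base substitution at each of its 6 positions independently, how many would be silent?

4

Codon 1 (ATT, Ile): 2 synonymous substitutions.
Codon 2 (AGA, Arg): 2 synonymous substitutions.
Total: 2 + 2 = 4.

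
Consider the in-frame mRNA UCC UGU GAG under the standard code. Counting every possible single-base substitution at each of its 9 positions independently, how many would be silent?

5

Codon 1 (UCC, Ser): 3 synonymous substitutions.
Codon 2 (UGU, Cys): 1 synonymous substitution.
Codon 3 (GAG, Glu): 1 synonymous substitution.
Total: 3 + 1 + 1 = 5.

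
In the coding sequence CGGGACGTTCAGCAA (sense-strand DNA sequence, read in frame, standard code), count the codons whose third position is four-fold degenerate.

2

Codon 1 CGG (Arg): third position 4-fold.
Codon 2 GAC (Asp): third position 2-fold.
Codon 3 GTT (Val): third position 4-fold.
Codon 4 CAG (Gln): third position 2-fold.
Codon 5 CAA (Gln): third position 2-fold.
Four-fold degenerate third positions: 2.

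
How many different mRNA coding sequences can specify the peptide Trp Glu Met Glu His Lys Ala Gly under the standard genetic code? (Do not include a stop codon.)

256

Trp: 1 codon.
Glu: 2 codons.
Met: 1 codon.
Glu: 2 codons.
His: 2 codons.
Lys: 2 codons.
Ala: 4 codons.
Gly: 4 codons.
1 × 2 × 1 × 2 × 2 × 2 × 4 × 4 = 256.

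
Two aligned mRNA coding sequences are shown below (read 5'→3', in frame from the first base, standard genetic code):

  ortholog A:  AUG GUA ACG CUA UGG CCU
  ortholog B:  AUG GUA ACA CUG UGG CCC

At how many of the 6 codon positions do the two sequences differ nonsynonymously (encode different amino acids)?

Codon 1: AUG Met / AUG Met — identical.
Codon 2: GUA Val / GUA Val — identical.
Codon 3: ACG Thr / ACA Thr — synonymous.
Codon 4: CUA Leu / CUG Leu — synonymous.
Codon 5: UGG Trp / UGG Trp — identical.
Codon 6: CCU Pro / CCC Pro — synonymous.
Nonsynonymous differences: 0.

0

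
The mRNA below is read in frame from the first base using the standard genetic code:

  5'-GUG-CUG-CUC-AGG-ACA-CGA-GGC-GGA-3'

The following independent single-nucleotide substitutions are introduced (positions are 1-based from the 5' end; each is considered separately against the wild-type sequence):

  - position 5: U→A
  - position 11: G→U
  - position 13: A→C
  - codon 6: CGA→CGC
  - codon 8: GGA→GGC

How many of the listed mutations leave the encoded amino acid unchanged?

2

Codon 2: CUG (Leu) → CAG (Gln) — missense.
Codon 4: AGG (Arg) → AUG (Met) — missense.
Codon 5: ACA (Thr) → CCA (Pro) — missense.
Codon 6: CGA (Arg) → CGC (Arg) — synonymous.
Codon 8: GGA (Gly) → GGC (Gly) — synonymous.
Synonymous: 2 of 5.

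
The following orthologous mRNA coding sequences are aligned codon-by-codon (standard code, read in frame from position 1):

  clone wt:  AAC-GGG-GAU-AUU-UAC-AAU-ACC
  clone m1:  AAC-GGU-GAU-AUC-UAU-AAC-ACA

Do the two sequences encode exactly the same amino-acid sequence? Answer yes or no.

yes

Codon 1: AAC Asn / AAC Asn — identical.
Codon 2: GGG Gly / GGU Gly — synonymous.
Codon 3: GAU Asp / GAU Asp — identical.
Codon 4: AUU Ile / AUC Ile — synonymous.
Codon 5: UAC Tyr / UAU Tyr — synonymous.
Codon 6: AAU Asn / AAC Asn — synonymous.
Codon 7: ACC Thr / ACA Thr — synonymous.
Nonsynonymous differences: 0 → same protein.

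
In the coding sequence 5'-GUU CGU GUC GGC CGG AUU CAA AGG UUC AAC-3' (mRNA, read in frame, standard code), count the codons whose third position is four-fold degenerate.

Codon 1 GUU (Val): third position 4-fold.
Codon 2 CGU (Arg): third position 4-fold.
Codon 3 GUC (Val): third position 4-fold.
Codon 4 GGC (Gly): third position 4-fold.
Codon 5 CGG (Arg): third position 4-fold.
Codon 6 AUU (Ile): third position 3-fold.
Codon 7 CAA (Gln): third position 2-fold.
Codon 8 AGG (Arg): third position 2-fold.
Codon 9 UUC (Phe): third position 2-fold.
Codon 10 AAC (Asn): third position 2-fold.
Four-fold degenerate third positions: 5.

5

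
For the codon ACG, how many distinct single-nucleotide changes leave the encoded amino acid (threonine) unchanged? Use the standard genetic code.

Position 1: none → 0 synonymous.
Position 2: none → 0 synonymous.
Position 3: ACT, ACC, ACA → 3 synonymous.
Total: 0 + 0 + 3 = 3.

3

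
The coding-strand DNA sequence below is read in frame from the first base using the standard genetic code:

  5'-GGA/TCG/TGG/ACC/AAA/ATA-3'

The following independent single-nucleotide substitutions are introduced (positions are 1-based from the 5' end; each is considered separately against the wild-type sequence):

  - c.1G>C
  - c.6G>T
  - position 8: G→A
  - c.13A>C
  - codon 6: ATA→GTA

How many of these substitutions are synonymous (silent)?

1

Codon 1: GGA (Gly) → CGA (Arg) — missense.
Codon 2: TCG (Ser) → TCT (Ser) — synonymous.
Codon 3: TGG (Trp) → TAG (Stop) — nonsense.
Codon 5: AAA (Lys) → CAA (Gln) — missense.
Codon 6: ATA (Ile) → GTA (Val) — missense.
Synonymous: 1 of 5.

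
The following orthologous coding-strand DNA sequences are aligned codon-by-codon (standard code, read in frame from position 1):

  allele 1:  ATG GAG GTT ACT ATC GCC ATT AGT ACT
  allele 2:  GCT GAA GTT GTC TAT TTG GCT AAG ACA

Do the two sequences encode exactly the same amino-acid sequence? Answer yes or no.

no

Codon 1: ATG Met / GCT Ala — nonsynonymous.
Codon 2: GAG Glu / GAA Glu — synonymous.
Codon 3: GTT Val / GTT Val — identical.
Codon 4: ACT Thr / GTC Val — nonsynonymous.
Codon 5: ATC Ile / TAT Tyr — nonsynonymous.
Codon 6: GCC Ala / TTG Leu — nonsynonymous.
Codon 7: ATT Ile / GCT Ala — nonsynonymous.
Codon 8: AGT Ser / AAG Lys — nonsynonymous.
Codon 9: ACT Thr / ACA Thr — synonymous.
Nonsynonymous differences: 6 → different protein.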